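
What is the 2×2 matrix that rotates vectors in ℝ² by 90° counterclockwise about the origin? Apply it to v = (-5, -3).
R = [[0, -1], [1, 0]]; R·v = (3, -5)

A counterclockwise rotation by angle θ in ℝ² has matrix R(θ) = [[cos θ, -sin θ], [sin θ, cos θ]].
For θ = 90°: cos θ = 0, sin θ = 1.
R(90°) = [[0, -1], [1, 0]].
R·v = [0·-5 + (-1)·-3, 1·-5 + 0·-3] = (3, -5).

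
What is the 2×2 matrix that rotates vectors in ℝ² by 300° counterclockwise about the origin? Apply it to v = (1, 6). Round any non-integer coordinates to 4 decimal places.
R = [[1/2, √3/2], [-√3/2, 1/2]]; R·v = (5.6962, 2.1340)

A counterclockwise rotation by angle θ in ℝ² has matrix R(θ) = [[cos θ, -sin θ], [sin θ, cos θ]].
For θ = 300°: cos θ = 1/2, sin θ = -√3/2.
R(300°) = [[1/2, √3/2], [-√3/2, 1/2]].
R·v = [1/2·1 + (√3/2)·6, -√3/2·1 + 1/2·6] = (5.6962, 2.1340).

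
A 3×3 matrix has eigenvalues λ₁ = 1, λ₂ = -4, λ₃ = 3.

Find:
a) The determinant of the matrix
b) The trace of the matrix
det = -12, trace = 0

Two standard eigenvalue identities:
- det(A) equals the product of the eigenvalues (counted with multiplicity).
- trace(A) equals the sum of the eigenvalues.
det(A) = (1)*(-4)*(3) = -12.
trace(A) = 1 - 4 + 3 = 0.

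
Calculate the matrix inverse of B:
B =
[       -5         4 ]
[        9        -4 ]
det(B) = -16
B⁻¹ =
[      1/4       1/4 ]
[     9/16      5/16 ]

For a 2×2 matrix B = [[a, b], [c, d]] with det(B) ≠ 0, B⁻¹ = (1/det(B)) * [[d, -b], [-c, a]].
det(B) = (-5)*(-4) - (4)*(9) = 20 - 36 = -16.
B⁻¹ = (1/-16) * [[-4, -4], [-9, -5]].
Dividing each entry by -16 and reducing:
B⁻¹ =
[      1/4       1/4 ]
[     9/16      5/16 ]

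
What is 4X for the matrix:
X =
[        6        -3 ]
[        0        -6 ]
4X =
[       24       -12 ]
[        0       -24 ]

Scalar multiplication is elementwise: (4X)[i][j] = 4 * X[i][j].
  (4X)[0][0] = 4 * (6) = 24
  (4X)[0][1] = 4 * (-3) = -12
  (4X)[1][0] = 4 * (0) = 0
  (4X)[1][1] = 4 * (-6) = -24
4X =
[       24       -12 ]
[        0       -24 ]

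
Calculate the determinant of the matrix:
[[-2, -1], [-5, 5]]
-15

For a 2×2 matrix [[a, b], [c, d]], det = ad - bc
det = (-2)(5) - (-1)(-5) = -10 - 5 = -15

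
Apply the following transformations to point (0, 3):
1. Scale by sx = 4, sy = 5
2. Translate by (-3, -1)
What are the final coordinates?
(-3, 14)

Step 1: Scale (0, 3) by (sx, sy) = (4, 5) → (0, 15)
Step 2: Translate by (-3, -1) → (-3, 14)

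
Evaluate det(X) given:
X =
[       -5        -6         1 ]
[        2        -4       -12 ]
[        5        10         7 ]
det(X) = 24

Expand along row 0 (cofactor expansion): det(X) = a*(e*i - f*h) - b*(d*i - f*g) + c*(d*h - e*g), where the 3×3 is [[a, b, c], [d, e, f], [g, h, i]].
Minor M_00 = (-4)*(7) - (-12)*(10) = -28 + 120 = 92.
Minor M_01 = (2)*(7) - (-12)*(5) = 14 + 60 = 74.
Minor M_02 = (2)*(10) - (-4)*(5) = 20 + 20 = 40.
det(X) = (-5)*(92) - (-6)*(74) + (1)*(40) = -460 + 444 + 40 = 24.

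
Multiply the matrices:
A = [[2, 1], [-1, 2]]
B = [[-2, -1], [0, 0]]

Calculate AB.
[[-4, -2], [2, 1]]

Each entry (i,j) of AB = sum over k of A[i][k]*B[k][j].
(AB)[0][0] = (2)*(-2) + (1)*(0) = -4
(AB)[0][1] = (2)*(-1) + (1)*(0) = -2
(AB)[1][0] = (-1)*(-2) + (2)*(0) = 2
(AB)[1][1] = (-1)*(-1) + (2)*(0) = 1
AB = [[-4, -2], [2, 1]]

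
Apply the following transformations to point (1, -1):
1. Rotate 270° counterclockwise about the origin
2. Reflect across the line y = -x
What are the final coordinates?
(1, 1)

Step 1: Rotate 270° → (-1, -1)
Step 2: Reflect across the line y = -x → (1, 1)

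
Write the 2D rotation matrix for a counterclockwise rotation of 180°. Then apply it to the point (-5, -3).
R = [[-1, 0], [0, -1]]; R·(-5, -3) = (5, 3)

Rotation matrix formula: R(θ) = [[cos θ, -sin θ], [sin θ, cos θ]]
For θ = 180°:
cos(180°) = -1
sin(180°) = 0
R = [[-1, 0], [0, -1]]
Apply to (-5, -3): [-1·-5 + (0)·-3, 0·-5 + -1·-3] = (5, 3)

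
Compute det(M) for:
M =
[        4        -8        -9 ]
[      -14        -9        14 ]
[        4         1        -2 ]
det(M) = -406

Expand along row 0 (cofactor expansion): det(M) = a*(e*i - f*h) - b*(d*i - f*g) + c*(d*h - e*g), where the 3×3 is [[a, b, c], [d, e, f], [g, h, i]].
Minor M_00 = (-9)*(-2) - (14)*(1) = 18 - 14 = 4.
Minor M_01 = (-14)*(-2) - (14)*(4) = 28 - 56 = -28.
Minor M_02 = (-14)*(1) - (-9)*(4) = -14 + 36 = 22.
det(M) = (4)*(4) - (-8)*(-28) + (-9)*(22) = 16 - 224 - 198 = -406.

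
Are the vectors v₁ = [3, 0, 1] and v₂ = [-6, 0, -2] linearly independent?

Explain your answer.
No, linearly dependent (v₂ = -2·v₁)

Check whether there is a scalar k with v₂ = k·v₁.
Comparing components, k = -2 satisfies -2·[3, 0, 1] = [-6, 0, -2].
Since v₂ is a scalar multiple of v₁, the two vectors are linearly dependent.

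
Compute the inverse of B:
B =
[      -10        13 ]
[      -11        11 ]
det(B) = 33
B⁻¹ =
[      1/3    -13/33 ]
[      1/3    -10/33 ]

For a 2×2 matrix B = [[a, b], [c, d]] with det(B) ≠ 0, B⁻¹ = (1/det(B)) * [[d, -b], [-c, a]].
det(B) = (-10)*(11) - (13)*(-11) = -110 + 143 = 33.
B⁻¹ = (1/33) * [[11, -13], [11, -10]].
Dividing each entry by 33 and reducing:
B⁻¹ =
[      1/3    -13/33 ]
[      1/3    -10/33 ]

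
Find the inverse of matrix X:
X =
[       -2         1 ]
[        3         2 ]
det(X) = -7
X⁻¹ =
[     -2/7       1/7 ]
[      3/7       2/7 ]

For a 2×2 matrix X = [[a, b], [c, d]] with det(X) ≠ 0, X⁻¹ = (1/det(X)) * [[d, -b], [-c, a]].
det(X) = (-2)*(2) - (1)*(3) = -4 - 3 = -7.
X⁻¹ = (1/-7) * [[2, -1], [-3, -2]].
Dividing each entry by -7 and reducing:
X⁻¹ =
[     -2/7       1/7 ]
[      3/7       2/7 ]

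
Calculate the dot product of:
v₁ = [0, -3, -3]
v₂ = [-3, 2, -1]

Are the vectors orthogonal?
-3, No

The dot product is the sum of products of corresponding components.
v₁·v₂ = (0)*(-3) + (-3)*(2) + (-3)*(-1) = 0 - 6 + 3 = -3.
Two vectors are orthogonal iff their dot product is 0; here the dot product is -3, so the vectors are not orthogonal.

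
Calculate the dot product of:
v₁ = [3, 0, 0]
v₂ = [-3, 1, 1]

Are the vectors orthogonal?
-9, No

The dot product is the sum of products of corresponding components.
v₁·v₂ = (3)*(-3) + (0)*(1) + (0)*(1) = -9 + 0 + 0 = -9.
Two vectors are orthogonal iff their dot product is 0; here the dot product is -9, so the vectors are not orthogonal.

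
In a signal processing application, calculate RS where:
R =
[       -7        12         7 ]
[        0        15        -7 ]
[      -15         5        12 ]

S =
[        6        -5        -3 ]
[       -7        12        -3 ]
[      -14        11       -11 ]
RS =
[     -224       256       -92 ]
[       -7       103        32 ]
[     -293       267      -102 ]

Matrix multiplication: (RS)[i][j] = sum over k of R[i][k] * S[k][j].
  (RS)[0][0] = (-7)*(6) + (12)*(-7) + (7)*(-14) = -224
  (RS)[0][1] = (-7)*(-5) + (12)*(12) + (7)*(11) = 256
  (RS)[0][2] = (-7)*(-3) + (12)*(-3) + (7)*(-11) = -92
  (RS)[1][0] = (0)*(6) + (15)*(-7) + (-7)*(-14) = -7
  (RS)[1][1] = (0)*(-5) + (15)*(12) + (-7)*(11) = 103
  (RS)[1][2] = (0)*(-3) + (15)*(-3) + (-7)*(-11) = 32
  (RS)[2][0] = (-15)*(6) + (5)*(-7) + (12)*(-14) = -293
  (RS)[2][1] = (-15)*(-5) + (5)*(12) + (12)*(11) = 267
  (RS)[2][2] = (-15)*(-3) + (5)*(-3) + (12)*(-11) = -102
RS =
[     -224       256       -92 ]
[       -7       103        32 ]
[     -293       267      -102 ]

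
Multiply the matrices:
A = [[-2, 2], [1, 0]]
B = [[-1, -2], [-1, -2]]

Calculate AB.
[[0, 0], [-1, -2]]

Each entry (i,j) of AB = sum over k of A[i][k]*B[k][j].
(AB)[0][0] = (-2)*(-1) + (2)*(-1) = 0
(AB)[0][1] = (-2)*(-2) + (2)*(-2) = 0
(AB)[1][0] = (1)*(-1) + (0)*(-1) = -1
(AB)[1][1] = (1)*(-2) + (0)*(-2) = -2
AB = [[0, 0], [-1, -2]]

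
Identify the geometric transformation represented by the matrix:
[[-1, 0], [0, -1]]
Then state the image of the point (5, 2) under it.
rotation by 180° (or reflection through origin); image of (5, 2) is (-5, -2)

This matches the form [[cos θ, -sin θ], [sin θ, cos θ]] of a rotation matrix; reading off cos θ and sin θ gives the angle.
The matrix [[-1, 0], [0, -1]] represents: rotation by 180° (or reflection through origin).
Applying it to (5, 2): [-1·5 + 0·2, 0·5 + -1·2] = (-5, -2).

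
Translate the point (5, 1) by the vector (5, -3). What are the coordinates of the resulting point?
(10, -2)

Translation by (5, -3):
x' = 5 + 5 = 10
y' = 1 + -3 = -2
Homogeneous matrix: [[1, 0, 5], [0, 1, -3], [0, 0, 1]]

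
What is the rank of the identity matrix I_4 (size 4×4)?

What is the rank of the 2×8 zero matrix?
rank(I_4) = 4, rank(0) = 0

The identity I_4 has 4 columns that are the standard basis vectors e_1, …, e_4. These are linearly independent, so all 4 columns are pivots and rank(I_4) = 4.
The 2×8 zero matrix has every entry zero, so every row is the zero row and there are no pivots; rank(0) = 0.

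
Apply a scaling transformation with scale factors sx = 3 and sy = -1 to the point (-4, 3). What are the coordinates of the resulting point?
(-12, -3)

Scaling matrix:
[[3, 0], [0, -1]]
Result: (-4 × 3, 3 × -1) = (-12, -3)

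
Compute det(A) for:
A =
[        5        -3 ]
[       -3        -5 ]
det(A) = -34

For a 2×2 matrix [[a, b], [c, d]], det = a*d - b*c.
det(A) = (5)*(-5) - (-3)*(-3) = -25 - 9 = -34.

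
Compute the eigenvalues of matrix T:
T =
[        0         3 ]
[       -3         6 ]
λ = 3, 3

Solve det(T - λI) = 0. For a 2×2 matrix the characteristic equation is λ² - (trace)λ + det = 0.
trace(T) = a + d = 0 + 6 = 6.
det(T) = a*d - b*c = (0)*(6) - (3)*(-3) = 0 + 9 = 9.
Characteristic equation: λ² - (6)λ + (9) = 0.
Discriminant = (6)² - 4*(9) = 36 - 36 = 0.
λ = (6 ± √0) / 2 = (6 ± 0) / 2 = 3, 3.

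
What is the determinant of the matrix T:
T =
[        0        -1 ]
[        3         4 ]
det(T) = 3

For a 2×2 matrix [[a, b], [c, d]], det = a*d - b*c.
det(T) = (0)*(4) - (-1)*(3) = 0 + 3 = 3.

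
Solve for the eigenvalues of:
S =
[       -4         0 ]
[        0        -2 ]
λ = -4, -2

Solve det(S - λI) = 0. For a 2×2 matrix the characteristic equation is λ² - (trace)λ + det = 0.
trace(S) = a + d = -4 - 2 = -6.
det(S) = a*d - b*c = (-4)*(-2) - (0)*(0) = 8 - 0 = 8.
Characteristic equation: λ² - (-6)λ + (8) = 0.
Discriminant = (-6)² - 4*(8) = 36 - 32 = 4.
λ = (-6 ± √4) / 2 = (-6 ± 2) / 2 = -4, -2.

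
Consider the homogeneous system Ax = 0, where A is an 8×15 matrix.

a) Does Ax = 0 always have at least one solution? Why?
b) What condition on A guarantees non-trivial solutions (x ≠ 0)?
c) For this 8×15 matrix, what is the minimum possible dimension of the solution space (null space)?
a) Yes, x = 0 is always a solution. b) When A has linearly dependent columns (rank < n). c) Minimum nullity = 7.

a) x = 0 satisfies A·0 = 0, so the zero vector is always a solution.
b) Non-trivial solutions exist iff the columns of A are linearly dependent, equivalently rank(A) < n (the number of columns).
c) By rank-nullity, rank(A) + nullity(A) = n = 15. Since A has only 8 rows, rank(A) ≤ 8, so nullity(A) ≥ 15 - 8 = 7.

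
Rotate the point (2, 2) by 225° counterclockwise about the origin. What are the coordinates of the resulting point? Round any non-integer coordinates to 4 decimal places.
(0.0000, -2.8284)

Rotation matrix R(θ) = [[cos θ, -sin θ], [sin θ, cos θ]]; for θ = 225°:
R = [[-√2/2, √2/2], [-√2/2, -√2/2]]
Result: R × [2, 2]ᵀ = [-√2/2·2 + (√2/2)·2, -√2/2·2 + (-√2/2)·2]ᵀ = (0.0000, -2.8284)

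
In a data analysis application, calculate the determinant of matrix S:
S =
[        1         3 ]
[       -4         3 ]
det(S) = 15

For a 2×2 matrix [[a, b], [c, d]], det = a*d - b*c.
det(S) = (1)*(3) - (3)*(-4) = 3 + 12 = 15.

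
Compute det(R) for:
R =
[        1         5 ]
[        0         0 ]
det(R) = 0

For a 2×2 matrix [[a, b], [c, d]], det = a*d - b*c.
det(R) = (1)*(0) - (5)*(0) = 0 - 0 = 0.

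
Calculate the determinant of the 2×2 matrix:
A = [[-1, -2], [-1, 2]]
-4

For A = [[a, b], [c, d]], det(A) = a*d - b*c.
det(A) = (-1)*(2) - (-2)*(-1) = -2 - 2 = -4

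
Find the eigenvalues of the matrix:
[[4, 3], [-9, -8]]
λ = -5 and λ = 1

Characteristic equation: det(A - λI) = 0
λ² - (trace)λ + (det) = 0
λ² - (-4)λ + (-5) = 0
λ² + 4λ - 5 = 0
Solving: λ = -5, 1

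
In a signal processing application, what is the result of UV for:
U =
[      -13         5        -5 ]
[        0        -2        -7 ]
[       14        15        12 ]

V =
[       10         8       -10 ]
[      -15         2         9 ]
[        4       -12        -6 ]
UV =
[     -225       -34       205 ]
[        2        80        24 ]
[      -37        -2       -77 ]

Matrix multiplication: (UV)[i][j] = sum over k of U[i][k] * V[k][j].
  (UV)[0][0] = (-13)*(10) + (5)*(-15) + (-5)*(4) = -225
  (UV)[0][1] = (-13)*(8) + (5)*(2) + (-5)*(-12) = -34
  (UV)[0][2] = (-13)*(-10) + (5)*(9) + (-5)*(-6) = 205
  (UV)[1][0] = (0)*(10) + (-2)*(-15) + (-7)*(4) = 2
  (UV)[1][1] = (0)*(8) + (-2)*(2) + (-7)*(-12) = 80
  (UV)[1][2] = (0)*(-10) + (-2)*(9) + (-7)*(-6) = 24
  (UV)[2][0] = (14)*(10) + (15)*(-15) + (12)*(4) = -37
  (UV)[2][1] = (14)*(8) + (15)*(2) + (12)*(-12) = -2
  (UV)[2][2] = (14)*(-10) + (15)*(9) + (12)*(-6) = -77
UV =
[     -225       -34       205 ]
[        2        80        24 ]
[      -37        -2       -77 ]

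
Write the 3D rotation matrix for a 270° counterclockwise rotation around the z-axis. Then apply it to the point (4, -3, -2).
R = [[0, 1, 0], [-1, 0, 0], [0, 0, 1]]; R·(4, -3, -2) = (-3, -4, -2)

Rotation matrix for 270° around z-axis:
cos(270°) = 0, sin(270°) = -1
R = [[0, 1, 0], [-1, 0, 0], [0, 0, 1]]
Apply to (4, -3, -2): R·[4, -3, -2]ᵀ = (-3, -4, -2)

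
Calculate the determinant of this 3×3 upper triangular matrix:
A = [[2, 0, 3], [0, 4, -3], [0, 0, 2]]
16

The determinant of a triangular matrix is the product of its diagonal entries (the off-diagonal entries above the diagonal do not affect it).
det(A) = (2) * (4) * (2) = 16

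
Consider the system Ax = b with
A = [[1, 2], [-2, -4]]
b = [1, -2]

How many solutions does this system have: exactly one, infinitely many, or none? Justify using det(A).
Infinitely many solutions

det(A) = (1)*(-4) - (2)*(-2) = 0, so A is singular (column 2 is 2 times column 1).
b = [1, -2] = 1 * column 1 of A, so b lies in the column space of A.
A singular matrix whose right-hand side is in its column space gives a 1-parameter family of solutions — infinitely many.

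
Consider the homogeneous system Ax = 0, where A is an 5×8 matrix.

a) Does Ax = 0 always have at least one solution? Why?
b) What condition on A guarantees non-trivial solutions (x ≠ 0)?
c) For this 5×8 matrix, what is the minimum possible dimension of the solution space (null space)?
a) Yes, x = 0 is always a solution. b) When A has linearly dependent columns (rank < n). c) Minimum nullity = 3.

a) x = 0 satisfies A·0 = 0, so the zero vector is always a solution.
b) Non-trivial solutions exist iff the columns of A are linearly dependent, equivalently rank(A) < n (the number of columns).
c) By rank-nullity, rank(A) + nullity(A) = n = 8. Since A has only 5 rows, rank(A) ≤ 5, so nullity(A) ≥ 8 - 5 = 3.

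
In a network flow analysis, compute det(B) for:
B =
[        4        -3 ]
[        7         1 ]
det(B) = 25

For a 2×2 matrix [[a, b], [c, d]], det = a*d - b*c.
det(B) = (4)*(1) - (-3)*(7) = 4 + 21 = 25.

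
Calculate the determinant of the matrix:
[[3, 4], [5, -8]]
-44

For a 2×2 matrix [[a, b], [c, d]], det = ad - bc
det = (3)(-8) - (4)(5) = -24 - 20 = -44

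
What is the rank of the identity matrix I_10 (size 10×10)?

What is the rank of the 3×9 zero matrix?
rank(I_10) = 10, rank(0) = 0

The identity I_10 has 10 columns that are the standard basis vectors e_1, …, e_10. These are linearly independent, so all 10 columns are pivots and rank(I_10) = 10.
The 3×9 zero matrix has every entry zero, so every row is the zero row and there are no pivots; rank(0) = 0.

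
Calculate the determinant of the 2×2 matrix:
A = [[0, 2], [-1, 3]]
2

For A = [[a, b], [c, d]], det(A) = a*d - b*c.
det(A) = (0)*(3) - (2)*(-1) = 0 - -2 = 2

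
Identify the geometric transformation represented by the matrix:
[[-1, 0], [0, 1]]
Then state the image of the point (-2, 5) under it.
reflection across the y-axis; image of (-2, 5) is (2, 5)

This is a symmetric orthogonal matrix with determinant -1, which characterizes a reflection in ℝ².
The matrix [[-1, 0], [0, 1]] represents: reflection across the y-axis.
Applying it to (-2, 5): [-1·-2 + 0·5, 0·-2 + 1·5] = (2, 5).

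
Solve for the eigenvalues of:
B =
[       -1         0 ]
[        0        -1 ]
λ = -1, -1

Solve det(B - λI) = 0. For a 2×2 matrix the characteristic equation is λ² - (trace)λ + det = 0.
trace(B) = a + d = -1 - 1 = -2.
det(B) = a*d - b*c = (-1)*(-1) - (0)*(0) = 1 - 0 = 1.
Characteristic equation: λ² - (-2)λ + (1) = 0.
Discriminant = (-2)² - 4*(1) = 4 - 4 = 0.
λ = (-2 ± √0) / 2 = (-2 ± 0) / 2 = -1, -1.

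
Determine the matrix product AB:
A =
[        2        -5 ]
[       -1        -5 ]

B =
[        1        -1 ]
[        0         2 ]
AB =
[        2       -12 ]
[       -1        -9 ]

Matrix multiplication: (AB)[i][j] = sum over k of A[i][k] * B[k][j].
  (AB)[0][0] = (2)*(1) + (-5)*(0) = 2
  (AB)[0][1] = (2)*(-1) + (-5)*(2) = -12
  (AB)[1][0] = (-1)*(1) + (-5)*(0) = -1
  (AB)[1][1] = (-1)*(-1) + (-5)*(2) = -9
AB =
[        2       -12 ]
[       -1        -9 ]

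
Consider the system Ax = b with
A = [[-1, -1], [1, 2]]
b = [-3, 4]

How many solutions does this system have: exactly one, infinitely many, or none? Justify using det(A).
Exactly one solution

Compute det(A) = (-1)*(2) - (-1)*(1) = -1.
Because det(A) ≠ 0, A is invertible and Ax = b has a unique solution for every b (here x = A⁻¹ b).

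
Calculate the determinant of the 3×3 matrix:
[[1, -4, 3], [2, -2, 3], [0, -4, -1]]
-18

Expansion along first row:
det = 1·det([[-2,3],[-4,-1]]) - -4·det([[2,3],[0,-1]]) + 3·det([[2,-2],[0,-4]])
    = 1·(-2·-1 - 3·-4) - -4·(2·-1 - 3·0) + 3·(2·-4 - -2·0)
    = 1·14 - -4·-2 + 3·-8
    = 14 + -8 + -24 = -18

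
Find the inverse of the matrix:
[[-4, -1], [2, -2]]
[[-1/5, 1/10], [-1/5, -2/5]]

For [[a,b],[c,d]], inverse = (1/det)·[[d,-b],[-c,a]]
det = -4·-2 - -1·2 = 10
Inverse = (1/10)·[[-2, 1], [-2, -4]]
        = [[-1/5, 1/10], [-1/5, -2/5]]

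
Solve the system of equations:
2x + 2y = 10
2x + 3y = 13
x = 2, y = 3

Use elimination (row reduction):
Equation 1: 2x + 2y = 10.
Equation 2: 2x + 3y = 13.
Multiply Eq1 by 2 and Eq2 by 2: 4x + 4y = 20;  4x + 6y = 26.
Subtract: (2)y = 6, so y = 3.
Back-substitute into Eq1: 2x + 2*(3) = 10, so x = 2.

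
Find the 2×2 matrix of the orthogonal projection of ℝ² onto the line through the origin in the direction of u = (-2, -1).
[[4/5, 2/5], [2/5, 1/5]]

The orthogonal projection onto the line spanned by a nonzero vector u = (a, b) has matrix P = (u uᵀ) / (uᵀ u) = (1/(a² + b²)) · [[a², ab], [ab, b²]].
Here u = (-2, -1), so a² + b² = 4 + 1 = 5.
P = (1/5) · [[4, 2], [2, 1]] = [[4/5, 2/5], [2/5, 1/5]].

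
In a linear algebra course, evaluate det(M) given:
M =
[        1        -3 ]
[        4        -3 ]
det(M) = 9

For a 2×2 matrix [[a, b], [c, d]], det = a*d - b*c.
det(M) = (1)*(-3) - (-3)*(4) = -3 + 12 = 9.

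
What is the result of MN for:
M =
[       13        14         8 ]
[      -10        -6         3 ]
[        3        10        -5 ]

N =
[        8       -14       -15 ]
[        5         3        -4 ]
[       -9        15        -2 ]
MN =
[      102       -20      -267 ]
[     -137       167       168 ]
[      119       -87       -75 ]

Matrix multiplication: (MN)[i][j] = sum over k of M[i][k] * N[k][j].
  (MN)[0][0] = (13)*(8) + (14)*(5) + (8)*(-9) = 102
  (MN)[0][1] = (13)*(-14) + (14)*(3) + (8)*(15) = -20
  (MN)[0][2] = (13)*(-15) + (14)*(-4) + (8)*(-2) = -267
  (MN)[1][0] = (-10)*(8) + (-6)*(5) + (3)*(-9) = -137
  (MN)[1][1] = (-10)*(-14) + (-6)*(3) + (3)*(15) = 167
  (MN)[1][2] = (-10)*(-15) + (-6)*(-4) + (3)*(-2) = 168
  (MN)[2][0] = (3)*(8) + (10)*(5) + (-5)*(-9) = 119
  (MN)[2][1] = (3)*(-14) + (10)*(3) + (-5)*(15) = -87
  (MN)[2][2] = (3)*(-15) + (10)*(-4) + (-5)*(-2) = -75
MN =
[      102       -20      -267 ]
[     -137       167       168 ]
[      119       -87       -75 ]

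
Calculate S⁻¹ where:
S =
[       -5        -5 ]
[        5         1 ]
det(S) = 20
S⁻¹ =
[     1/20       1/4 ]
[     -1/4      -1/4 ]

For a 2×2 matrix S = [[a, b], [c, d]] with det(S) ≠ 0, S⁻¹ = (1/det(S)) * [[d, -b], [-c, a]].
det(S) = (-5)*(1) - (-5)*(5) = -5 + 25 = 20.
S⁻¹ = (1/20) * [[1, 5], [-5, -5]].
Dividing each entry by 20 and reducing:
S⁻¹ =
[     1/20       1/4 ]
[     -1/4      -1/4 ]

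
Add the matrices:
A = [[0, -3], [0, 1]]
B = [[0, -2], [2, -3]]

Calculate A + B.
[[0, -5], [2, -2]]

Add corresponding elements:
(0)+(0)=0
(-3)+(-2)=-5
(0)+(2)=2
(1)+(-3)=-2
A + B = [[0, -5], [2, -2]]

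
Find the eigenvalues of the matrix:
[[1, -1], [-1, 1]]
λ = 0 and λ = 2

Characteristic equation: det(A - λI) = 0
λ² - (trace)λ + (det) = 0
λ² - (2)λ + (0) = 0
λ² - 2λ + 0 = 0
Solving: λ = 0, 2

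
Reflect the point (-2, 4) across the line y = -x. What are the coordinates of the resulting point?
(-4, 2)

Reflection across line y = -x: (-2, 4) → (-4, 2)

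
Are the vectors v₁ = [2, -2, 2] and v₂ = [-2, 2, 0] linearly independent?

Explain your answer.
Yes, linearly independent

Two vectors are linearly dependent iff one is a scalar multiple of the other.
No single scalar k satisfies v₂ = k·v₁ (the ratios of corresponding entries disagree), so v₁ and v₂ are linearly independent.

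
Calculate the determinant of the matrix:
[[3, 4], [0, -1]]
-3

For a 2×2 matrix [[a, b], [c, d]], det = ad - bc
det = (3)(-1) - (4)(0) = -3 - 0 = -3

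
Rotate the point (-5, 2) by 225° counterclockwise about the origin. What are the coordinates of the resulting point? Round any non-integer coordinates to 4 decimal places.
(4.9497, 2.1213)

Rotation matrix R(θ) = [[cos θ, -sin θ], [sin θ, cos θ]]; for θ = 225°:
R = [[-√2/2, √2/2], [-√2/2, -√2/2]]
Result: R × [-5, 2]ᵀ = [-√2/2·-5 + (√2/2)·2, -√2/2·-5 + (-√2/2)·2]ᵀ = (4.9497, 2.1213)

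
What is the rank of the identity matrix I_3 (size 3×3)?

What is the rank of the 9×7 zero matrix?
rank(I_3) = 3, rank(0) = 0

The identity I_3 has 3 columns that are the standard basis vectors e_1, …, e_3. These are linearly independent, so all 3 columns are pivots and rank(I_3) = 3.
The 9×7 zero matrix has every entry zero, so every row is the zero row and there are no pivots; rank(0) = 0.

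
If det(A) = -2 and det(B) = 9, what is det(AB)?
-18

Use the multiplicative property of determinants: det(AB) = det(A)*det(B).
det(AB) = (-2)*(9) = -18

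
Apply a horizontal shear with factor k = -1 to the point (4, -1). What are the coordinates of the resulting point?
(5, -1)

Shear matrix for horizontal shear with factor k = -1:
[[1, -1], [0, 1]]
Result: (4, -1) → (5, -1)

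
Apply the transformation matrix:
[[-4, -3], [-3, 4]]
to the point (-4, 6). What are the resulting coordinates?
(-2, 36)

Matrix multiplication:
[[-4, -3], [-3, 4]] × [-4, 6]ᵀ
= [-4×-4 + -3×6, -3×-4 + 4×6]ᵀ
= [-2.0000, 36.0000]ᵀ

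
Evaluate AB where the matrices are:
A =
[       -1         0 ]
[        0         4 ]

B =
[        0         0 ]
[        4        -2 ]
AB =
[        0         0 ]
[       16        -8 ]

Matrix multiplication: (AB)[i][j] = sum over k of A[i][k] * B[k][j].
  (AB)[0][0] = (-1)*(0) + (0)*(4) = 0
  (AB)[0][1] = (-1)*(0) + (0)*(-2) = 0
  (AB)[1][0] = (0)*(0) + (4)*(4) = 16
  (AB)[1][1] = (0)*(0) + (4)*(-2) = -8
AB =
[        0         0 ]
[       16        -8 ]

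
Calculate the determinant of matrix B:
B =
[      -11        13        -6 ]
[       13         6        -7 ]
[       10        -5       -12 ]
det(B) = 3045

Expand along row 0 (cofactor expansion): det(B) = a*(e*i - f*h) - b*(d*i - f*g) + c*(d*h - e*g), where the 3×3 is [[a, b, c], [d, e, f], [g, h, i]].
Minor M_00 = (6)*(-12) - (-7)*(-5) = -72 - 35 = -107.
Minor M_01 = (13)*(-12) - (-7)*(10) = -156 + 70 = -86.
Minor M_02 = (13)*(-5) - (6)*(10) = -65 - 60 = -125.
det(B) = (-11)*(-107) - (13)*(-86) + (-6)*(-125) = 1177 + 1118 + 750 = 3045.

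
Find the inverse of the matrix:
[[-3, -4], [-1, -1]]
[[1, -4], [-1, 3]]

For [[a,b],[c,d]], inverse = (1/det)·[[d,-b],[-c,a]]
det = -3·-1 - -4·-1 = -1
Inverse = (1/-1)·[[-1, 4], [1, -3]]
        = [[1, -4], [-1, 3]]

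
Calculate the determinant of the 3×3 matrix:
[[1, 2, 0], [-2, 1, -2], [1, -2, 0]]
-8

Expansion along first row:
det = 1·det([[1,-2],[-2,0]]) - 2·det([[-2,-2],[1,0]]) + 0·det([[-2,1],[1,-2]])
    = 1·(1·0 - -2·-2) - 2·(-2·0 - -2·1) + 0·(-2·-2 - 1·1)
    = 1·-4 - 2·2 + 0·3
    = -4 + -4 + 0 = -8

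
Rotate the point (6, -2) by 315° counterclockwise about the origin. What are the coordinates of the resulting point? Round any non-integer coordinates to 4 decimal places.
(2.8284, -5.6569)

Rotation matrix R(θ) = [[cos θ, -sin θ], [sin θ, cos θ]]; for θ = 315°:
R = [[√2/2, √2/2], [-√2/2, √2/2]]
Result: R × [6, -2]ᵀ = [√2/2·6 + (√2/2)·-2, -√2/2·6 + (√2/2)·-2]ᵀ = (2.8284, -5.6569)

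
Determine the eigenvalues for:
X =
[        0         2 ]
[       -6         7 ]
λ = 3, 4

Solve det(X - λI) = 0. For a 2×2 matrix the characteristic equation is λ² - (trace)λ + det = 0.
trace(X) = a + d = 0 + 7 = 7.
det(X) = a*d - b*c = (0)*(7) - (2)*(-6) = 0 + 12 = 12.
Characteristic equation: λ² - (7)λ + (12) = 0.
Discriminant = (7)² - 4*(12) = 49 - 48 = 1.
λ = (7 ± √1) / 2 = (7 ± 1) / 2 = 3, 4.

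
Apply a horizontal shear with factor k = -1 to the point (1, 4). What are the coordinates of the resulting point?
(-3, 4)

Shear matrix for horizontal shear with factor k = -1:
[[1, -1], [0, 1]]
Result: (1, 4) → (-3, 4)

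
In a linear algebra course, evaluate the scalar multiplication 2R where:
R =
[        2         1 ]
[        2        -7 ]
2R =
[        4         2 ]
[        4       -14 ]

Scalar multiplication is elementwise: (2R)[i][j] = 2 * R[i][j].
  (2R)[0][0] = 2 * (2) = 4
  (2R)[0][1] = 2 * (1) = 2
  (2R)[1][0] = 2 * (2) = 4
  (2R)[1][1] = 2 * (-7) = -14
2R =
[        4         2 ]
[        4       -14 ]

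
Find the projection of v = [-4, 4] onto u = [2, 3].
[8/13, 12/13]

The projection of v onto u is proj_u(v) = ((v·u) / (u·u)) · u.
v·u = (-4)*(2) + (4)*(3) = 4.
u·u = (2)*(2) + (3)*(3) = 13.
coefficient = 4 / 13 = 4/13.
proj_u(v) = 4/13 · [2, 3] = [8/13, 12/13].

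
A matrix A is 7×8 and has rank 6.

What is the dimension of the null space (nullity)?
2

The rank-nullity theorem for an m×n matrix states:
rank(A) + nullity(A) = n (the number of columns).
Here n = 8 and rank(A) = 6, so nullity(A) = 8 - 6 = 2.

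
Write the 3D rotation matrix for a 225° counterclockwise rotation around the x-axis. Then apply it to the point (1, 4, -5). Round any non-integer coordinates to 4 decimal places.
R = [[1, 0, 0], [0, -√2/2, √2/2], [0, -√2/2, -√2/2]]; R·(1, 4, -5) = (1.0000, -6.3640, 0.7071)

Rotation matrix for 225° around x-axis:
cos(225°) = -√2/2, sin(225°) = -√2/2
R = [[1, 0, 0], [0, -√2/2, √2/2], [0, -√2/2, -√2/2]]
Apply to (1, 4, -5): R·[1, 4, -5]ᵀ = (1.0000, -6.3640, 0.7071)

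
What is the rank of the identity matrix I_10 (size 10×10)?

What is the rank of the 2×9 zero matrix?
rank(I_10) = 10, rank(0) = 0

The identity I_10 has 10 columns that are the standard basis vectors e_1, …, e_10. These are linearly independent, so all 10 columns are pivots and rank(I_10) = 10.
The 2×9 zero matrix has every entry zero, so every row is the zero row and there are no pivots; rank(0) = 0.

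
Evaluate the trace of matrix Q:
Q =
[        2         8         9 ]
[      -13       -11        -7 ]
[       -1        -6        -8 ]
tr(Q) = 2 - 11 - 8 = -17

The trace of a square matrix is the sum of its diagonal entries.
Diagonal entries of Q: Q[0][0] = 2, Q[1][1] = -11, Q[2][2] = -8.
tr(Q) = 2 - 11 - 8 = -17.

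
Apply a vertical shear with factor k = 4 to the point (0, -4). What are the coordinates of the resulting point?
(0, -4)

Shear matrix for vertical shear with factor k = 4:
[[1, 0], [4, 1]]
Result: (0, -4) → (0, -4)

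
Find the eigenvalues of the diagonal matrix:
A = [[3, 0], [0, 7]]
λ₁ = 3, λ₂ = 7

The characteristic polynomial of A is det(A - λI) = (3 - λ)(7 - λ) = 0.
The roots are λ = 3 and λ = 7, so the eigenvalues are the diagonal entries.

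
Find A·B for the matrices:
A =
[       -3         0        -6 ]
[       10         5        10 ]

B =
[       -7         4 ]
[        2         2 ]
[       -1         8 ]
AB =
[       27       -60 ]
[      -70       130 ]

Matrix multiplication: (AB)[i][j] = sum over k of A[i][k] * B[k][j].
  (AB)[0][0] = (-3)*(-7) + (0)*(2) + (-6)*(-1) = 27
  (AB)[0][1] = (-3)*(4) + (0)*(2) + (-6)*(8) = -60
  (AB)[1][0] = (10)*(-7) + (5)*(2) + (10)*(-1) = -70
  (AB)[1][1] = (10)*(4) + (5)*(2) + (10)*(8) = 130
AB =
[       27       -60 ]
[      -70       130 ]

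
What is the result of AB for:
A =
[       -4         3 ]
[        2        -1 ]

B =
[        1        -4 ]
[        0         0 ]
AB =
[       -4        16 ]
[        2        -8 ]

Matrix multiplication: (AB)[i][j] = sum over k of A[i][k] * B[k][j].
  (AB)[0][0] = (-4)*(1) + (3)*(0) = -4
  (AB)[0][1] = (-4)*(-4) + (3)*(0) = 16
  (AB)[1][0] = (2)*(1) + (-1)*(0) = 2
  (AB)[1][1] = (2)*(-4) + (-1)*(0) = -8
AB =
[       -4        16 ]
[        2        -8 ]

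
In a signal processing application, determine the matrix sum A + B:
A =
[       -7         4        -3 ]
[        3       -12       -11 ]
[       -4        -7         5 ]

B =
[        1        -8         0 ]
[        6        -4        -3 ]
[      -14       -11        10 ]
A + B =
[       -6        -4        -3 ]
[        9       -16       -14 ]
[      -18       -18        15 ]

Matrix addition is elementwise: (A+B)[i][j] = A[i][j] + B[i][j].
  (A+B)[0][0] = (-7) + (1) = -6
  (A+B)[0][1] = (4) + (-8) = -4
  (A+B)[0][2] = (-3) + (0) = -3
  (A+B)[1][0] = (3) + (6) = 9
  (A+B)[1][1] = (-12) + (-4) = -16
  (A+B)[1][2] = (-11) + (-3) = -14
  (A+B)[2][0] = (-4) + (-14) = -18
  (A+B)[2][1] = (-7) + (-11) = -18
  (A+B)[2][2] = (5) + (10) = 15
A + B =
[       -6        -4        -3 ]
[        9       -16       -14 ]
[      -18       -18        15 ]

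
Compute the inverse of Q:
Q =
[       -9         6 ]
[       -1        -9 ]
det(Q) = 87
Q⁻¹ =
[    -3/29     -2/29 ]
[     1/87     -3/29 ]

For a 2×2 matrix Q = [[a, b], [c, d]] with det(Q) ≠ 0, Q⁻¹ = (1/det(Q)) * [[d, -b], [-c, a]].
det(Q) = (-9)*(-9) - (6)*(-1) = 81 + 6 = 87.
Q⁻¹ = (1/87) * [[-9, -6], [1, -9]].
Dividing each entry by 87 and reducing:
Q⁻¹ =
[    -3/29     -2/29 ]
[     1/87     -3/29 ]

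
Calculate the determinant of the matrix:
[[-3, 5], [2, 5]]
-25

For a 2×2 matrix [[a, b], [c, d]], det = ad - bc
det = (-3)(5) - (5)(2) = -15 - 10 = -25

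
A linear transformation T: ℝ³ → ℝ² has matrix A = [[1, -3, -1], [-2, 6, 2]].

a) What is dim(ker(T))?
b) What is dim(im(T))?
dim(ker) = 2, dim(im) = 1

Observe that row 2 = -2 × row 1 (so the rows are linearly dependent).
Thus rank(A) = 1 (only one linearly independent row).
dim(im(T)) = rank(A) = 1.
By the rank-nullity theorem applied to T: ℝ³ → ℝ², rank(A) + nullity(A) = 3 (the domain dimension), so dim(ker(T)) = 3 - 1 = 2.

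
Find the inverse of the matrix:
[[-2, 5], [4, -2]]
[[1/8, 5/16], [1/4, 1/8]]

For [[a,b],[c,d]], inverse = (1/det)·[[d,-b],[-c,a]]
det = -2·-2 - 5·4 = -16
Inverse = (1/-16)·[[-2, -5], [-4, -2]]
        = [[1/8, 5/16], [1/4, 1/8]]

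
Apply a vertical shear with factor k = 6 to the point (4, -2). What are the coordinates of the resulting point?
(4, 22)

Shear matrix for vertical shear with factor k = 6:
[[1, 0], [6, 1]]
Result: (4, -2) → (4, 22)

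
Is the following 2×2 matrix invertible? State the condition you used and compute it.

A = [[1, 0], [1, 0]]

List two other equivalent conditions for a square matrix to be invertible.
No, not invertible; det(A) = 0 (two rows are equal, so the rows are linearly dependent). Equivalent conditions (failing for this A): rank(A) < 2; Ax = 0 has non-trivial solutions; 0 is an eigenvalue; the columns are linearly dependent.

To check invertibility, compute det(A).
In this matrix, row 0 and the last row are identical, so one row is a scalar multiple of another and the rows are linearly dependent.
A matrix with linearly dependent rows has det = 0 and is not invertible.
Equivalent failed conditions:
- rank(A) < 2.
- Ax = 0 has non-trivial solutions.
- 0 is an eigenvalue.
- The columns are linearly dependent.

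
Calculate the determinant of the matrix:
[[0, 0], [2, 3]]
0

For a 2×2 matrix [[a, b], [c, d]], det = ad - bc
det = (0)(3) - (0)(2) = 0 - 0 = 0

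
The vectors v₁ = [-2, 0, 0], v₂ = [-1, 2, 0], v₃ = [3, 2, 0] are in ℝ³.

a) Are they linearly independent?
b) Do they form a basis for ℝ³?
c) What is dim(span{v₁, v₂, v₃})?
Not independent, not a basis, dim(span) = 2

Check whether v₃ can be written as a linear combination of v₁ and v₂.
v₃ = (-2)·v₁ + (1)·v₂ = [3, 2, 0], so the three vectors are linearly dependent.
Thus they do not form a basis for ℝ³, and dim(span{v₁, v₂, v₃}) = 2 (spanned by v₁ and v₂).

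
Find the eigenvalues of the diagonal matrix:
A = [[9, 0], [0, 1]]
λ₁ = 9, λ₂ = 1

The characteristic polynomial of A is det(A - λI) = (9 - λ)(1 - λ) = 0.
The roots are λ = 9 and λ = 1, so the eigenvalues are the diagonal entries.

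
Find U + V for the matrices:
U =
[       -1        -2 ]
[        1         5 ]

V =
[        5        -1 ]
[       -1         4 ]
U + V =
[        4        -3 ]
[        0         9 ]

Matrix addition is elementwise: (U+V)[i][j] = U[i][j] + V[i][j].
  (U+V)[0][0] = (-1) + (5) = 4
  (U+V)[0][1] = (-2) + (-1) = -3
  (U+V)[1][0] = (1) + (-1) = 0
  (U+V)[1][1] = (5) + (4) = 9
U + V =
[        4        -3 ]
[        0         9 ]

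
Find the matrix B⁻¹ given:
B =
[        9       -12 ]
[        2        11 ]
det(B) = 123
B⁻¹ =
[   11/123      4/41 ]
[   -2/123      3/41 ]

For a 2×2 matrix B = [[a, b], [c, d]] with det(B) ≠ 0, B⁻¹ = (1/det(B)) * [[d, -b], [-c, a]].
det(B) = (9)*(11) - (-12)*(2) = 99 + 24 = 123.
B⁻¹ = (1/123) * [[11, 12], [-2, 9]].
Dividing each entry by 123 and reducing:
B⁻¹ =
[   11/123      4/41 ]
[   -2/123      3/41 ]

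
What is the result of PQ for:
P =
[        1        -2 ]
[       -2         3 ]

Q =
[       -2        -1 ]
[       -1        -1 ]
PQ =
[        0         1 ]
[        1        -1 ]

Matrix multiplication: (PQ)[i][j] = sum over k of P[i][k] * Q[k][j].
  (PQ)[0][0] = (1)*(-2) + (-2)*(-1) = 0
  (PQ)[0][1] = (1)*(-1) + (-2)*(-1) = 1
  (PQ)[1][0] = (-2)*(-2) + (3)*(-1) = 1
  (PQ)[1][1] = (-2)*(-1) + (3)*(-1) = -1
PQ =
[        0         1 ]
[        1        -1 ]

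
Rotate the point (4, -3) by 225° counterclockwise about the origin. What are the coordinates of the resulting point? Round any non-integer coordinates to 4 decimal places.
(-4.9497, -0.7071)

Rotation matrix R(θ) = [[cos θ, -sin θ], [sin θ, cos θ]]; for θ = 225°:
R = [[-√2/2, √2/2], [-√2/2, -√2/2]]
Result: R × [4, -3]ᵀ = [-√2/2·4 + (√2/2)·-3, -√2/2·4 + (-√2/2)·-3]ᵀ = (-4.9497, -0.7071)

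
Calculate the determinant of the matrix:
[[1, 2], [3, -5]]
-11

For a 2×2 matrix [[a, b], [c, d]], det = ad - bc
det = (1)(-5) - (2)(3) = -5 - 6 = -11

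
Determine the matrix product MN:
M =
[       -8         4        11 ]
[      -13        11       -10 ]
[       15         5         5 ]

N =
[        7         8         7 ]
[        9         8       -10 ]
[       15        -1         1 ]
MN =
[      145       -43       -85 ]
[     -142        -6      -211 ]
[      225       155        60 ]

Matrix multiplication: (MN)[i][j] = sum over k of M[i][k] * N[k][j].
  (MN)[0][0] = (-8)*(7) + (4)*(9) + (11)*(15) = 145
  (MN)[0][1] = (-8)*(8) + (4)*(8) + (11)*(-1) = -43
  (MN)[0][2] = (-8)*(7) + (4)*(-10) + (11)*(1) = -85
  (MN)[1][0] = (-13)*(7) + (11)*(9) + (-10)*(15) = -142
  (MN)[1][1] = (-13)*(8) + (11)*(8) + (-10)*(-1) = -6
  (MN)[1][2] = (-13)*(7) + (11)*(-10) + (-10)*(1) = -211
  (MN)[2][0] = (15)*(7) + (5)*(9) + (5)*(15) = 225
  (MN)[2][1] = (15)*(8) + (5)*(8) + (5)*(-1) = 155
  (MN)[2][2] = (15)*(7) + (5)*(-10) + (5)*(1) = 60
MN =
[      145       -43       -85 ]
[     -142        -6      -211 ]
[      225       155        60 ]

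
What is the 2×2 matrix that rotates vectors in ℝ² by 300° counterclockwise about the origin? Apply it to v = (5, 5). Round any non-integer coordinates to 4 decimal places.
R = [[1/2, √3/2], [-√3/2, 1/2]]; R·v = (6.8301, -1.8301)

A counterclockwise rotation by angle θ in ℝ² has matrix R(θ) = [[cos θ, -sin θ], [sin θ, cos θ]].
For θ = 300°: cos θ = 1/2, sin θ = -√3/2.
R(300°) = [[1/2, √3/2], [-√3/2, 1/2]].
R·v = [1/2·5 + (√3/2)·5, -√3/2·5 + 1/2·5] = (6.8301, -1.8301).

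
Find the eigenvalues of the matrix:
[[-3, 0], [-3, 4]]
λ = -3 and λ = 4

Characteristic equation: det(A - λI) = 0
λ² - (trace)λ + (det) = 0
λ² - (1)λ + (-12) = 0
λ² - 1λ - 12 = 0
Solving: λ = -3, 4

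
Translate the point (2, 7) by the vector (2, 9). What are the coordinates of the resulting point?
(4, 16)

Translation by (2, 9):
x' = 2 + 2 = 4
y' = 7 + 9 = 16
Homogeneous matrix: [[1, 0, 2], [0, 1, 9], [0, 0, 1]]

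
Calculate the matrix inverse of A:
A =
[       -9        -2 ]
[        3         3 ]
det(A) = -21
A⁻¹ =
[     -1/7     -2/21 ]
[      1/7       3/7 ]

For a 2×2 matrix A = [[a, b], [c, d]] with det(A) ≠ 0, A⁻¹ = (1/det(A)) * [[d, -b], [-c, a]].
det(A) = (-9)*(3) - (-2)*(3) = -27 + 6 = -21.
A⁻¹ = (1/-21) * [[3, 2], [-3, -9]].
Dividing each entry by -21 and reducing:
A⁻¹ =
[     -1/7     -2/21 ]
[      1/7       3/7 ]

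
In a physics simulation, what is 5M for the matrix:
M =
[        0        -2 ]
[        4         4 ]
5M =
[        0       -10 ]
[       20        20 ]

Scalar multiplication is elementwise: (5M)[i][j] = 5 * M[i][j].
  (5M)[0][0] = 5 * (0) = 0
  (5M)[0][1] = 5 * (-2) = -10
  (5M)[1][0] = 5 * (4) = 20
  (5M)[1][1] = 5 * (4) = 20
5M =
[        0       -10 ]
[       20        20 ]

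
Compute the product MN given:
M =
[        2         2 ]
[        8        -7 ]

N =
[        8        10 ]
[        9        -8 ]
MN =
[       34         4 ]
[        1       136 ]

Matrix multiplication: (MN)[i][j] = sum over k of M[i][k] * N[k][j].
  (MN)[0][0] = (2)*(8) + (2)*(9) = 34
  (MN)[0][1] = (2)*(10) + (2)*(-8) = 4
  (MN)[1][0] = (8)*(8) + (-7)*(9) = 1
  (MN)[1][1] = (8)*(10) + (-7)*(-8) = 136
MN =
[       34         4 ]
[        1       136 ]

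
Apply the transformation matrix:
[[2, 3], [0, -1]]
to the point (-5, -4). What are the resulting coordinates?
(-22, 4)

Matrix multiplication:
[[2, 3], [0, -1]] × [-5, -4]ᵀ
= [2×-5 + 3×-4, 0×-5 + -1×-4]ᵀ
= [-22.0000, 4.0000]ᵀ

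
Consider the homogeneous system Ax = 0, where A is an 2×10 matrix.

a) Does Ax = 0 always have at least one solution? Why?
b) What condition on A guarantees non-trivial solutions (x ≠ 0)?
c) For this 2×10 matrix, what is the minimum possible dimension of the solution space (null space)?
a) Yes, x = 0 is always a solution. b) When A has linearly dependent columns (rank < n). c) Minimum nullity = 8.

a) x = 0 satisfies A·0 = 0, so the zero vector is always a solution.
b) Non-trivial solutions exist iff the columns of A are linearly dependent, equivalently rank(A) < n (the number of columns).
c) By rank-nullity, rank(A) + nullity(A) = n = 10. Since A has only 2 rows, rank(A) ≤ 2, so nullity(A) ≥ 10 - 2 = 8.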